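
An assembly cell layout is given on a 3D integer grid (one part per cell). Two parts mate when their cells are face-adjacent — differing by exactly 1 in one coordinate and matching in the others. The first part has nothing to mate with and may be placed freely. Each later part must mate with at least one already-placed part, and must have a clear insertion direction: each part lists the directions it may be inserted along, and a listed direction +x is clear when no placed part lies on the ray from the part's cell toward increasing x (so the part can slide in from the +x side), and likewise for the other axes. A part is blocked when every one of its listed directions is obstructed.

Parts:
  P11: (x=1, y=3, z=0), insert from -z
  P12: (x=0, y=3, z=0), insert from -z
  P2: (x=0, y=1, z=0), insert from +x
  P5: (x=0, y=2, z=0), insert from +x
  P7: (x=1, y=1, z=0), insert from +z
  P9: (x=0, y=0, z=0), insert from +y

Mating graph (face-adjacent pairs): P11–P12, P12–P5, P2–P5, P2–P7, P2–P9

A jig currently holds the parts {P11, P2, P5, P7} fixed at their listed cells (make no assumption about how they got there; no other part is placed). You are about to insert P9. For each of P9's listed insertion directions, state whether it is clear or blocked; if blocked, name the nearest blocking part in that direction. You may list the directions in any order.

+y: nearest on ray is P2@(0, 1, 0) ⇒ blocked

+y: blocked by P2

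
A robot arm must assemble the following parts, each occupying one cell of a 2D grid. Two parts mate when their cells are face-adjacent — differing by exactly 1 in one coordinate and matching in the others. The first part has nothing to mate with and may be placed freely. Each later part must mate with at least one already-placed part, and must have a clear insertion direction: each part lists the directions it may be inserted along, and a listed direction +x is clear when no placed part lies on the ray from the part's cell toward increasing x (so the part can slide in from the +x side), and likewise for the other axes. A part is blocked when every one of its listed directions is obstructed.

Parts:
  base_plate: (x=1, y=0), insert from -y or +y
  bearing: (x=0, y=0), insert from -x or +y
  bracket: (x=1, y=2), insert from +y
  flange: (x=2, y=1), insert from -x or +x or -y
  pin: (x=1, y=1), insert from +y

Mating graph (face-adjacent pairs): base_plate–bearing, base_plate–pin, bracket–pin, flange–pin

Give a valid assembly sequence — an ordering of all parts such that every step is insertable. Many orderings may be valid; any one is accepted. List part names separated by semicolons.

1. flange@(2, 1) [-x clear] — {flange}
2. pin@(1, 1) [+y clear] — {flange, pin}
3. bracket@(1, 2) [+y clear] — {bracket, flange, pin}
4. base_plate@(1, 0) [-y clear] — {base_plate, bracket, flange, pin}
5. bearing@(0, 0) [-x clear] — {base_plate, bearing, bracket, flange, pin}

flange; pin; bracket; base_plate; bearing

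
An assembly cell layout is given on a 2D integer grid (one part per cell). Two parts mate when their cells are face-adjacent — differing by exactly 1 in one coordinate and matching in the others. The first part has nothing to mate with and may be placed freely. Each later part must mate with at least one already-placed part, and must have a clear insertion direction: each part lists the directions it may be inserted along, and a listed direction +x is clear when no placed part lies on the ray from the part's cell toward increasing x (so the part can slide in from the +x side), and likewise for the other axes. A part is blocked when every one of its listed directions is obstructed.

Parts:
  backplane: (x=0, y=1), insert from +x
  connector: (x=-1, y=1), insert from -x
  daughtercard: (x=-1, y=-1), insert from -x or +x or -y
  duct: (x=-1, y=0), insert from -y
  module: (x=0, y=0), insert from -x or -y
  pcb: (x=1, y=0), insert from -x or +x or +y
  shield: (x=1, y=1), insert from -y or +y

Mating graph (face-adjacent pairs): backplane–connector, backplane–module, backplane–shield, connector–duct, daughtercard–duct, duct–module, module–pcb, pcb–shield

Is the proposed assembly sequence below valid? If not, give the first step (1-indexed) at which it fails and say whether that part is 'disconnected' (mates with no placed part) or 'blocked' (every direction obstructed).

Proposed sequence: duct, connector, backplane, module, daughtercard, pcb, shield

Valid

1. duct@(-1, 0) [-y clear] — {duct}
2. connector@(-1, 1) [-x clear] — {connector, duct}
3. backplane@(0, 1) [+x clear] — {backplane, connector, duct}
4. module@(0, 0) [-y clear] — {backplane, connector, duct, module}
5. daughtercard@(-1, -1) [-x clear] — {backplane, connector, daughtercard, duct, module}
6. pcb@(1, 0) [+x clear] — {backplane, connector, daughtercard, duct, module, pcb}
7. shield@(1, 1) [+y clear] — {backplane, connector, daughtercard, duct, module, pcb, shield}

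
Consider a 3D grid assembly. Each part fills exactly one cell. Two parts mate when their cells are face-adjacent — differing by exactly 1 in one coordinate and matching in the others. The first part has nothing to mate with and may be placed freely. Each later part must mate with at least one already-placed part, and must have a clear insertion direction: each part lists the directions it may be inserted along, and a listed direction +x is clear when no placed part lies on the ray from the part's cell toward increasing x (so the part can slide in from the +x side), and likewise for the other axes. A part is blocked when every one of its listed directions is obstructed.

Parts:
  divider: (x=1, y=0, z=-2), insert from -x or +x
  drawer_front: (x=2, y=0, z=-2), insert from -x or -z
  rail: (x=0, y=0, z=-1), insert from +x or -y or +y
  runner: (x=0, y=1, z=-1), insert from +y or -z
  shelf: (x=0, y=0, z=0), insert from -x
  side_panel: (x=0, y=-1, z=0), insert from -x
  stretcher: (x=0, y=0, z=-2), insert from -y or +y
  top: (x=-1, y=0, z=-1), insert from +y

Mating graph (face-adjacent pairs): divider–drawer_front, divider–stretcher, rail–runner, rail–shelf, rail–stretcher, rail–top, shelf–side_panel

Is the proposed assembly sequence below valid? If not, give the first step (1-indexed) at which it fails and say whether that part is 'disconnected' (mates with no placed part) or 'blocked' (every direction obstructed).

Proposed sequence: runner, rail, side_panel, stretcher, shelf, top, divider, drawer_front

Invalid at step 3 (disconnected)

1. runner@(0, 1, -1) [+y clear] — {runner}
2. rail@(0, 0, -1) [+x clear] — {rail, runner}
3. side_panel@(0, -1, 0) — no placed neighbour ⇒ disconnected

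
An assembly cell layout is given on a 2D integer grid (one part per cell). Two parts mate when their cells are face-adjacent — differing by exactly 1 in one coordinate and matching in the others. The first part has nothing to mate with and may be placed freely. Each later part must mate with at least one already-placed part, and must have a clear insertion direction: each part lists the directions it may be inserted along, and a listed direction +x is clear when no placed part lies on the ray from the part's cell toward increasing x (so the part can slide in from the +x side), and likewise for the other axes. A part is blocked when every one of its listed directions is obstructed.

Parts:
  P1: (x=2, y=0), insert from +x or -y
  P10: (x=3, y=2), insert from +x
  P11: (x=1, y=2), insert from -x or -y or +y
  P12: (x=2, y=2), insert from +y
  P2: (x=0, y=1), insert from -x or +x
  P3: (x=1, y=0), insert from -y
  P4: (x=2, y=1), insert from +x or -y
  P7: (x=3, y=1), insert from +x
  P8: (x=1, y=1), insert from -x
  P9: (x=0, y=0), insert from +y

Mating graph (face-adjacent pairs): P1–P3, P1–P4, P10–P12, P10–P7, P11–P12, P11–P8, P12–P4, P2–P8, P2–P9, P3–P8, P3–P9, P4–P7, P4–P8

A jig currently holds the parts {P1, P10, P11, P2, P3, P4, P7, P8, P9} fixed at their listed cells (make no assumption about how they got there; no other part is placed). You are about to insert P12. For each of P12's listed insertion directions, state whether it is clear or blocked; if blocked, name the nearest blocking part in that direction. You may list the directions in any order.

+y: clear

+y: ray from P12(2, 2) has no placed part ⇒ clear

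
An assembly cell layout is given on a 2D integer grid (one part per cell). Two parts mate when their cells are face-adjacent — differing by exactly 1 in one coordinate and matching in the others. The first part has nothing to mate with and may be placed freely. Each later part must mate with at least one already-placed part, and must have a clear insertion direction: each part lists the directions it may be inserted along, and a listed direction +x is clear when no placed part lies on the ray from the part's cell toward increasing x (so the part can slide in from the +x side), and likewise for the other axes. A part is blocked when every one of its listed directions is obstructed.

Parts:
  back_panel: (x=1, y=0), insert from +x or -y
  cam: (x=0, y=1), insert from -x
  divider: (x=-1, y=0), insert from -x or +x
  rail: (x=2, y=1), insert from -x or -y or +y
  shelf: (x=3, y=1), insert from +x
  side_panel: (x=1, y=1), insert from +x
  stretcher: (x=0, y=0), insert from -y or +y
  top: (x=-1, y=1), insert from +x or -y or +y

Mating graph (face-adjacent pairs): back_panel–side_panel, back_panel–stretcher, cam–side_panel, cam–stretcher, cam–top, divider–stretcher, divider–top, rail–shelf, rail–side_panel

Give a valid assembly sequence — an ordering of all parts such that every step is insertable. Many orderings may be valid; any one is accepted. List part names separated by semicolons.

back_panel; stretcher; cam; top; divider; side_panel; rail; shelf

1. back_panel@(1, 0) [+x clear] — {back_panel}
2. stretcher@(0, 0) [-y clear] — {back_panel, stretcher}
3. cam@(0, 1) [-x clear] — {back_panel, cam, stretcher}
4. top@(-1, 1) [-y clear] — {back_panel, cam, stretcher, top}
5. divider@(-1, 0) [-x clear] — {back_panel, cam, divider, stretcher, top}
6. side_panel@(1, 1) [+x clear] — {back_panel, cam, divider, side_panel, stretcher, top}
7. rail@(2, 1) [-y clear] — {back_panel, cam, divider, rail, side_panel, stretcher, top}
8. shelf@(3, 1) [+x clear] — {back_panel, cam, divider, rail, shelf, side_panel, stretcher, top}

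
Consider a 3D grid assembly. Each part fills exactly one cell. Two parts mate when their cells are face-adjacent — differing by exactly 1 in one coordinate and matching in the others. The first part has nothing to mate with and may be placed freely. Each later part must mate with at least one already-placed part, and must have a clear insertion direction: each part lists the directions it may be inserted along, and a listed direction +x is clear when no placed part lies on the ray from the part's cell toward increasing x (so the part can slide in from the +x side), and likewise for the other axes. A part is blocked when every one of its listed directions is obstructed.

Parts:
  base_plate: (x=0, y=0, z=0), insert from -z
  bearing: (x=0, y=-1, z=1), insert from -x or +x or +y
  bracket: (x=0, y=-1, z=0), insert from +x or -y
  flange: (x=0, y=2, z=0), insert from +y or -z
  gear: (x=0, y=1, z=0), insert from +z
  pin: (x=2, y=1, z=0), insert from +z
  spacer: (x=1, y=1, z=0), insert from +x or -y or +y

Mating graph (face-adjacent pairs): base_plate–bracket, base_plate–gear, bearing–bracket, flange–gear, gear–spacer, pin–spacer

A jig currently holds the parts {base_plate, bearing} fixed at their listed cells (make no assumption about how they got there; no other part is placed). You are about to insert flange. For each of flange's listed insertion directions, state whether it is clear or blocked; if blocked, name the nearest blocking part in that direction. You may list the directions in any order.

+y: ray from flange(0, 2, 0) has no placed part ⇒ clear
-z: ray from flange(0, 2, 0) has no placed part ⇒ clear

+y: clear; -z: clear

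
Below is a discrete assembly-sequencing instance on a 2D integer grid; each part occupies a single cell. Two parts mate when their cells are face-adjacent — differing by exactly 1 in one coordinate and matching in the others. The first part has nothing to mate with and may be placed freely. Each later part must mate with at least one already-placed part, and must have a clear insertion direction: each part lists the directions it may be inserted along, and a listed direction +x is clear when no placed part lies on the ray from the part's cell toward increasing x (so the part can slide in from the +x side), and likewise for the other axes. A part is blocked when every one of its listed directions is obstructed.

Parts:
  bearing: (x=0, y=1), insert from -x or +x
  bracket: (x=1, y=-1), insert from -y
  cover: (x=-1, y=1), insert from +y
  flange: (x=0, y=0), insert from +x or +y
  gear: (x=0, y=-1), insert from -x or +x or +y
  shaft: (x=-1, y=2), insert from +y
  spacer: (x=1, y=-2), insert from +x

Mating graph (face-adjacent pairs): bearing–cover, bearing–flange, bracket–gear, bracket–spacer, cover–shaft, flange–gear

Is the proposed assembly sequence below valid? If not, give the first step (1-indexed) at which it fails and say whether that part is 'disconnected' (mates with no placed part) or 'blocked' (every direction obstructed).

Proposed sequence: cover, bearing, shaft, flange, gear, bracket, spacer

1. cover@(-1, 1) [+y clear] — {cover}
2. bearing@(0, 1) [+x clear] — {bearing, cover}
3. shaft@(-1, 2) [+y clear] — {bearing, cover, shaft}
4. flange@(0, 0) [+x clear] — {bearing, cover, flange, shaft}
5. gear@(0, -1) [-x clear] — {bearing, cover, flange, gear, shaft}
6. bracket@(1, -1) [-y clear] — {bearing, bracket, cover, flange, gear, shaft}
7. spacer@(1, -2) [+x clear] — {bearing, bracket, cover, flange, gear, shaft, spacer}

Valid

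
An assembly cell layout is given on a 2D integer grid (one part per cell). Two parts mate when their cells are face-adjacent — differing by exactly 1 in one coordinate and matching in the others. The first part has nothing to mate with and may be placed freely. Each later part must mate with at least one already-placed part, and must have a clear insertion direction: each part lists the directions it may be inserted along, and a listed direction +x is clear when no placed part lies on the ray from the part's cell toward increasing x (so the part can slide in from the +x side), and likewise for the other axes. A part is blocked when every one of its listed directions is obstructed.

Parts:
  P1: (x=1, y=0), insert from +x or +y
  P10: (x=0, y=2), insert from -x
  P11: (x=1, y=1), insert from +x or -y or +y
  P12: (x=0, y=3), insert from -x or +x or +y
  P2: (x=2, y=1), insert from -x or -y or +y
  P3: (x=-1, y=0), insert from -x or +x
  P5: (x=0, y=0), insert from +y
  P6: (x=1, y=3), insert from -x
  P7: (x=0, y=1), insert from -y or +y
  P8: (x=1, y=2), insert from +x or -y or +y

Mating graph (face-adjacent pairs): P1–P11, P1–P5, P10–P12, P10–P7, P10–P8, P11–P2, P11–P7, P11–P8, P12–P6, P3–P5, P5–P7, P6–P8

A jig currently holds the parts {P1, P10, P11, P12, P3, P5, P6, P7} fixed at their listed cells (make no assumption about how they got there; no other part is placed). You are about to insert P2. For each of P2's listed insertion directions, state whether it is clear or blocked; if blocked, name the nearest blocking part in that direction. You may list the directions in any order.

-x: nearest on ray is P11@(1, 1) ⇒ blocked
-y: ray from P2(2, 1) has no placed part ⇒ clear
+y: ray from P2(2, 1) has no placed part ⇒ clear

+y: clear; -x: blocked by P11; -y: clear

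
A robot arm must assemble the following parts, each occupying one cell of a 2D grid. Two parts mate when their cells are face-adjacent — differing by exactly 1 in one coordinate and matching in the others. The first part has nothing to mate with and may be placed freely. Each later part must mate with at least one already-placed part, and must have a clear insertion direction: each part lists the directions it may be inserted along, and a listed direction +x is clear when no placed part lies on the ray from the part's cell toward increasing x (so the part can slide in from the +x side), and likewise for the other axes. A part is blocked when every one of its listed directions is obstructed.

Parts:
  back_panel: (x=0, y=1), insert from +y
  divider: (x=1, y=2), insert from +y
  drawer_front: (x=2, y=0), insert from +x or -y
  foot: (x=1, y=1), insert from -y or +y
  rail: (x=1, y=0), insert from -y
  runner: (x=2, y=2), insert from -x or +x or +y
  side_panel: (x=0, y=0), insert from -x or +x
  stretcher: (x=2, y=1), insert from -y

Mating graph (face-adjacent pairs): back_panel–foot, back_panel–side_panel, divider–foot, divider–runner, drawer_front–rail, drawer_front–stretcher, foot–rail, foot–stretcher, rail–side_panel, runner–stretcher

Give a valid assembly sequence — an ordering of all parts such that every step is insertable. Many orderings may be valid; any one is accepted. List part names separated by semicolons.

stretcher; drawer_front; runner; foot; divider; rail; side_panel; back_panel

1. stretcher@(2, 1) [-y clear] — {stretcher}
2. drawer_front@(2, 0) [+x clear] — {drawer_front, stretcher}
3. runner@(2, 2) [-x clear] — {drawer_front, runner, stretcher}
4. foot@(1, 1) [-y clear] — {drawer_front, foot, runner, stretcher}
5. divider@(1, 2) [+y clear] — {divider, drawer_front, foot, runner, stretcher}
6. rail@(1, 0) [-y clear] — {divider, drawer_front, foot, rail, runner, stretcher}
7. side_panel@(0, 0) [-x clear] — {divider, drawer_front, foot, rail, runner, side_panel, stretcher}
8. back_panel@(0, 1) [+y clear] — {back_panel, divider, drawer_front, foot, rail, runner, side_panel, stretcher}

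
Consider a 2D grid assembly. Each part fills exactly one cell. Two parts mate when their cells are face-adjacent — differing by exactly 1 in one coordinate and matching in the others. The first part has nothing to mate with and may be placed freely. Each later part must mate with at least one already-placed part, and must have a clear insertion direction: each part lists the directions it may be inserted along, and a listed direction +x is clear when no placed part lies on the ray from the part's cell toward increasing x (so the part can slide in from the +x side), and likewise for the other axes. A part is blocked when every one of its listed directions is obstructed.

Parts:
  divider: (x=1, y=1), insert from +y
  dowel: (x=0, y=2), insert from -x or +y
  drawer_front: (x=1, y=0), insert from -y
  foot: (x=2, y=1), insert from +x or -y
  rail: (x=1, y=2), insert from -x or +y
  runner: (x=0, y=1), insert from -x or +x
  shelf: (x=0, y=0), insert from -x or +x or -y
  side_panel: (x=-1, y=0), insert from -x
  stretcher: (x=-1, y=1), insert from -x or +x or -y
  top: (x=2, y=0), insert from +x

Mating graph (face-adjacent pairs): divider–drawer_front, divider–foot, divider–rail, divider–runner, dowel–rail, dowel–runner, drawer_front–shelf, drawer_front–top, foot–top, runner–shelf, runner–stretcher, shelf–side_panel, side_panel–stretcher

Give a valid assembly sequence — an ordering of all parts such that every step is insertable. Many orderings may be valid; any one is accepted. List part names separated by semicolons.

1. divider@(1, 1) [+y clear] — {divider}
2. runner@(0, 1) [-x clear] — {divider, runner}
3. stretcher@(-1, 1) [-x clear] — {divider, runner, stretcher}
4. rail@(1, 2) [-x clear] — {divider, rail, runner, stretcher}
5. shelf@(0, 0) [-x clear] — {divider, rail, runner, shelf, stretcher}
6. dowel@(0, 2) [-x clear] — {divider, dowel, rail, runner, shelf, stretcher}
7. side_panel@(-1, 0) [-x clear] — {divider, dowel, rail, runner, shelf, side_panel, stretcher}
8. foot@(2, 1) [+x clear] — {divider, dowel, foot, rail, runner, shelf, side_panel, stretcher}
9. top@(2, 0) [+x clear] — {divider, dowel, foot, rail, runner, shelf, side_panel, stretcher, top}
10. drawer_front@(1, 0) [-y clear] — {divider, dowel, drawer_front, foot, rail, runner, shelf, side_panel, stretcher, top}

divider; runner; stretcher; rail; shelf; dowel; side_panel; foot; top; drawer_front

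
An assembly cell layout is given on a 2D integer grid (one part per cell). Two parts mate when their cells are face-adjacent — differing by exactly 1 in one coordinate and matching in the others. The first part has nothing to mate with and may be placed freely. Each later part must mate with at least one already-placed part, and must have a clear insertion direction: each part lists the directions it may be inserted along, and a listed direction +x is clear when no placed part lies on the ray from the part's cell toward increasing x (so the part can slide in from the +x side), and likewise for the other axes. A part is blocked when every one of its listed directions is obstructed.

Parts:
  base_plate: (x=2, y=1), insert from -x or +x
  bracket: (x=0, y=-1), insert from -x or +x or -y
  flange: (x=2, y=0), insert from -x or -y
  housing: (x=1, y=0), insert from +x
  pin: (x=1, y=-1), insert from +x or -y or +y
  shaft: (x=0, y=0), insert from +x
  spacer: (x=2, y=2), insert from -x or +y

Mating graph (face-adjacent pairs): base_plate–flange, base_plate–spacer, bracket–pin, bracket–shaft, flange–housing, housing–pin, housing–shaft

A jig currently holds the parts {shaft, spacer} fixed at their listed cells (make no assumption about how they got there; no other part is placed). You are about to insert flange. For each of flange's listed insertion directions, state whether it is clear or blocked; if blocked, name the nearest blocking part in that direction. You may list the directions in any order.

-x: nearest on ray is shaft@(0, 0) ⇒ blocked
-y: ray from flange(2, 0) has no placed part ⇒ clear

-x: blocked by shaft; -y: clear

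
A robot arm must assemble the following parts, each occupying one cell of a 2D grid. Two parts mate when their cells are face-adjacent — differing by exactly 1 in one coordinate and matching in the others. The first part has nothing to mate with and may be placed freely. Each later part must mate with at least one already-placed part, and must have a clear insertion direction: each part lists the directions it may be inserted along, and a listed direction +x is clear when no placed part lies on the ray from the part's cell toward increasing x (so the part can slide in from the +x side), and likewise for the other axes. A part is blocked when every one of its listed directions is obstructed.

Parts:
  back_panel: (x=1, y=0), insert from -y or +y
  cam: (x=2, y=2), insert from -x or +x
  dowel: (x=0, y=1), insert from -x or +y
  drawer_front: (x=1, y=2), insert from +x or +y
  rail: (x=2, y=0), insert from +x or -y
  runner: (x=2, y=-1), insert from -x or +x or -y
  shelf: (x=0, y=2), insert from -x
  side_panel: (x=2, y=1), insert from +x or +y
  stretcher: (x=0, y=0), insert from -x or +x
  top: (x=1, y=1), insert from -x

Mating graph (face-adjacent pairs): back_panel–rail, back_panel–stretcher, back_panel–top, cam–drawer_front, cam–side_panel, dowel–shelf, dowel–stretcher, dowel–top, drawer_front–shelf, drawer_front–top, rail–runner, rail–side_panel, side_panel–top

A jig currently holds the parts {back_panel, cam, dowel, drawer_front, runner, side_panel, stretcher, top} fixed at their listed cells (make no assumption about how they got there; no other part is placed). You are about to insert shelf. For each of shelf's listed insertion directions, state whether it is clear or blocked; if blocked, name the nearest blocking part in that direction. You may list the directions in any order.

-x: clear

-x: ray from shelf(0, 2) has no placed part ⇒ clear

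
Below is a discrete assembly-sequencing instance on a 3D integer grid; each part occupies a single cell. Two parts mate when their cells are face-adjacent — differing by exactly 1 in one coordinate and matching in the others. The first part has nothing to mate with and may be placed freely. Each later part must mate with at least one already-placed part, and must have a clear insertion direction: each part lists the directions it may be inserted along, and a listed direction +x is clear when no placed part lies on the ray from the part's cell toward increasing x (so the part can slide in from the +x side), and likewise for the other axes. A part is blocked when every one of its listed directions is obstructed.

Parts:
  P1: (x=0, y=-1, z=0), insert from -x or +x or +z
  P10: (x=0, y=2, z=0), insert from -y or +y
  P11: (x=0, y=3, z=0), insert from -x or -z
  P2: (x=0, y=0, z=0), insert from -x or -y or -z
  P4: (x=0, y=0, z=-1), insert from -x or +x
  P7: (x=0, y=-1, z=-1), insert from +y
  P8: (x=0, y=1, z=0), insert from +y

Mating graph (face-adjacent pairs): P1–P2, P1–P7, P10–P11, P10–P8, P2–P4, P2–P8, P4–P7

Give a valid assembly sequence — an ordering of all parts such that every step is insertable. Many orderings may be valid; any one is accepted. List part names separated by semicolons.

1. P8@(0, 1, 0) [+y clear] — {P8}
2. P10@(0, 2, 0) [+y clear] — {P10, P8}
3. P11@(0, 3, 0) [-x clear] — {P10, P11, P8}
4. P2@(0, 0, 0) [-x clear] — {P10, P11, P2, P8}
5. P1@(0, -1, 0) [-x clear] — {P1, P10, P11, P2, P8}
6. P7@(0, -1, -1) [+y clear] — {P1, P10, P11, P2, P7, P8}
7. P4@(0, 0, -1) [-x clear] — {P1, P10, P11, P2, P4, P7, P8}

P8; P10; P11; P2; P1; P7; P4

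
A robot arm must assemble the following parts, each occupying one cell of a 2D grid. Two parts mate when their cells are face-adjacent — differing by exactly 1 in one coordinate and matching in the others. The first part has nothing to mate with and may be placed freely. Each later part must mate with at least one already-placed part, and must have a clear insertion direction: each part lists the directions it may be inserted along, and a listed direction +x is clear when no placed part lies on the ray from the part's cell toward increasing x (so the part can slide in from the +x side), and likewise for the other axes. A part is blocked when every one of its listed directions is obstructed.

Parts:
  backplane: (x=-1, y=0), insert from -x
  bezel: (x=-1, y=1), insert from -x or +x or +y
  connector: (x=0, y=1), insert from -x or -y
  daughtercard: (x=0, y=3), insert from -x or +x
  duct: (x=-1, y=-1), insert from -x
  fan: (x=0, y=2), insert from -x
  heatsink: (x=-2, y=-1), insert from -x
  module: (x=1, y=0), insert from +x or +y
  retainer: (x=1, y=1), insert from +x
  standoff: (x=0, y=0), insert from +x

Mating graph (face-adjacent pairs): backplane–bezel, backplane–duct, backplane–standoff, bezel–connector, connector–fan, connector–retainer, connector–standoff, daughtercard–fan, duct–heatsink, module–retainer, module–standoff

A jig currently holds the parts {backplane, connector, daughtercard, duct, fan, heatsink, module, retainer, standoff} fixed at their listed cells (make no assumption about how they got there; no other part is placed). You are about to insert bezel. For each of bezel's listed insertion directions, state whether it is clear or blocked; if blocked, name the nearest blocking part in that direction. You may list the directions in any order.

-x: ray from bezel(-1, 1) has no placed part ⇒ clear
+x: nearest on ray is connector@(0, 1) ⇒ blocked
+y: ray from bezel(-1, 1) has no placed part ⇒ clear

+x: blocked by connector; +y: clear; -x: clear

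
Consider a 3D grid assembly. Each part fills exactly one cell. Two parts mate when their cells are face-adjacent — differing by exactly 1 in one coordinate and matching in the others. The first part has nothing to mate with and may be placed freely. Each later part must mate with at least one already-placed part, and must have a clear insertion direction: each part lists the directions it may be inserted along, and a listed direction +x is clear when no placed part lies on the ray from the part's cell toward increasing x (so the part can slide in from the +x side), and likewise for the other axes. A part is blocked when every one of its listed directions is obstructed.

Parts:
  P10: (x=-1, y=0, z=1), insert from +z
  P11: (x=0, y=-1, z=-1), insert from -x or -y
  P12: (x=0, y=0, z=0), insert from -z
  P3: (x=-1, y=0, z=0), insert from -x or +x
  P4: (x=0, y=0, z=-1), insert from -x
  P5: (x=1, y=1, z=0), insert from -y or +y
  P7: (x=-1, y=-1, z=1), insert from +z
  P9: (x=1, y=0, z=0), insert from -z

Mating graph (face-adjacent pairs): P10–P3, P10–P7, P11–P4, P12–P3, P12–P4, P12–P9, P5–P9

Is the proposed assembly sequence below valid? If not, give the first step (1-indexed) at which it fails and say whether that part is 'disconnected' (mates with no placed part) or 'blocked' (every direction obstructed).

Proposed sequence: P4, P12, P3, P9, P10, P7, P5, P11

Invalid at step 2 (blocked)

1. P4@(0, 0, -1) [-x clear] — {P4}
2. P12@(0, 0, 0) — -z all obstructed ⇒ blocked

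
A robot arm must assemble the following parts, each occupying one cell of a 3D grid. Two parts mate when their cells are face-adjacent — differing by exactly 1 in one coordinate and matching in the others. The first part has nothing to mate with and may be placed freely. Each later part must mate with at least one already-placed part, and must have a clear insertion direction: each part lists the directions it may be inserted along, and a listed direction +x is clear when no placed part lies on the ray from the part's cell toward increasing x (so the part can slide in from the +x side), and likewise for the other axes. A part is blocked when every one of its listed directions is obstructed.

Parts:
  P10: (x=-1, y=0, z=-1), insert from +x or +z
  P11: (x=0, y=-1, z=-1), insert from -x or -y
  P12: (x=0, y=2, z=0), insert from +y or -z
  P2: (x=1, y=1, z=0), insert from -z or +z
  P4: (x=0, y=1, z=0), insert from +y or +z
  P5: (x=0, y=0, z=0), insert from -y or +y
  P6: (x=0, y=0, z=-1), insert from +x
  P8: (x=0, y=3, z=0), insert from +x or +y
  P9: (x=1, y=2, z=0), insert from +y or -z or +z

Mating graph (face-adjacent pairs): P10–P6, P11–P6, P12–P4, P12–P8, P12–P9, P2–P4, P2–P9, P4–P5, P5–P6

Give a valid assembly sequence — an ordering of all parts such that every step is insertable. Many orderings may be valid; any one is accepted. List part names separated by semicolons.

1. P10@(-1, 0, -1) [+x clear] — {P10}
2. P6@(0, 0, -1) [+x clear] — {P10, P6}
3. P5@(0, 0, 0) [-y clear] — {P10, P5, P6}
4. P11@(0, -1, -1) [-x clear] — {P10, P11, P5, P6}
5. P4@(0, 1, 0) [+y clear] — {P10, P11, P4, P5, P6}
6. P2@(1, 1, 0) [-z clear] — {P10, P11, P2, P4, P5, P6}
7. P9@(1, 2, 0) [+y clear] — {P10, P11, P2, P4, P5, P6, P9}
8. P12@(0, 2, 0) [+y clear] — {P10, P11, P12, P2, P4, P5, P6, P9}
9. P8@(0, 3, 0) [+x clear] — {P10, P11, P12, P2, P4, P5, P6, P8, P9}

P10; P6; P5; P11; P4; P2; P9; P12; P8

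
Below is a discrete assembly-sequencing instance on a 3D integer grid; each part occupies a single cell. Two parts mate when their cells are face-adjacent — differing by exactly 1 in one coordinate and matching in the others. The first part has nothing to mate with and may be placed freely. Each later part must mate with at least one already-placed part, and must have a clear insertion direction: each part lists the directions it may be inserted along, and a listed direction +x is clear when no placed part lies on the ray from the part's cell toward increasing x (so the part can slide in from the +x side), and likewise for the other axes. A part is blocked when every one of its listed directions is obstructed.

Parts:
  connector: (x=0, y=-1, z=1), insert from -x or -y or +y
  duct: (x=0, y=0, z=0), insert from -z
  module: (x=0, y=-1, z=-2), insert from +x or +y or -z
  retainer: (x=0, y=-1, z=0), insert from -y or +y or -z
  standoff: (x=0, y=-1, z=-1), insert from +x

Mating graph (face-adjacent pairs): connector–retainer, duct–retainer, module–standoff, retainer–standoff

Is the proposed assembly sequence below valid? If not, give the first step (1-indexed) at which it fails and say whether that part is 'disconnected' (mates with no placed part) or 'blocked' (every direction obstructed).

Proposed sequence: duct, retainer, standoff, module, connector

Valid

1. duct@(0, 0, 0) [-z clear] — {duct}
2. retainer@(0, -1, 0) [-y clear] — {duct, retainer}
3. standoff@(0, -1, -1) [+x clear] — {duct, retainer, standoff}
4. module@(0, -1, -2) [+x clear] — {duct, module, retainer, standoff}
5. connector@(0, -1, 1) [-x clear] — {connector, duct, module, retainer, standoff}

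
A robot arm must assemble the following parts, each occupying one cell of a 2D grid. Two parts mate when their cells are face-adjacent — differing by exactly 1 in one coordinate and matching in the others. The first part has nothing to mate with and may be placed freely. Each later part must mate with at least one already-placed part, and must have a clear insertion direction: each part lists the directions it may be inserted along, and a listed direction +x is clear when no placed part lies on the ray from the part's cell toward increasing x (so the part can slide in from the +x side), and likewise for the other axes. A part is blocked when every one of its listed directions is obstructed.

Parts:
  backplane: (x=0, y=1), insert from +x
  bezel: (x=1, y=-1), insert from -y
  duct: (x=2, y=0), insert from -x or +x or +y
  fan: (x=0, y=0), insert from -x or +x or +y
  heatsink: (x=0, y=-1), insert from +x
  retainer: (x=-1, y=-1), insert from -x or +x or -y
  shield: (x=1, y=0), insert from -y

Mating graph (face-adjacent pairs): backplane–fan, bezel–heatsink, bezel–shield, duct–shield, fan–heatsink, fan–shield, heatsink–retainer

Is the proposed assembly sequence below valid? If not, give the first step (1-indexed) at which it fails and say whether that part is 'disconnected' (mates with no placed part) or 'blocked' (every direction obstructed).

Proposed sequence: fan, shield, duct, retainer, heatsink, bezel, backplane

1. fan@(0, 0) [-x clear] — {fan}
2. shield@(1, 0) [-y clear] — {fan, shield}
3. duct@(2, 0) [+x clear] — {duct, fan, shield}
4. retainer@(-1, -1) — no placed neighbour ⇒ disconnected

Invalid at step 4 (disconnected)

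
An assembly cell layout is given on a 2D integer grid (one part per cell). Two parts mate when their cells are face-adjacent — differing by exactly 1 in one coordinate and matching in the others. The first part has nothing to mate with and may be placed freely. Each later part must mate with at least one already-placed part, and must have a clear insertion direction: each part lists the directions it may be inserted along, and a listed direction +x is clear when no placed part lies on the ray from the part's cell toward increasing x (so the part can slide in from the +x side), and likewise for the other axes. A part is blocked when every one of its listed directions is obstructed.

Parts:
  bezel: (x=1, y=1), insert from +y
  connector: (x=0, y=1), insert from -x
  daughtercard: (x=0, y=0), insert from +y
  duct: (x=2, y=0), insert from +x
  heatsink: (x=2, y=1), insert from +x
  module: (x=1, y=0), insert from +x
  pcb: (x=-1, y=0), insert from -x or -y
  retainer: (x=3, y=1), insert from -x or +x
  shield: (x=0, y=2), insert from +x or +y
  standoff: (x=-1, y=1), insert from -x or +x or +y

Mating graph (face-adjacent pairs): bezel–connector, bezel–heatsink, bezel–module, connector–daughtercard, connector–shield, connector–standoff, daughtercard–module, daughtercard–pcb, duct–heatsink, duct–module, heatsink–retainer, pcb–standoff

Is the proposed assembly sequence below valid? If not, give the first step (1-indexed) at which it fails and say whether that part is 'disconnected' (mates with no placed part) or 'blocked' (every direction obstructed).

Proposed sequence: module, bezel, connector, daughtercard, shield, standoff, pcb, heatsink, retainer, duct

Invalid at step 4 (blocked)

1. module@(1, 0) [+x clear] — {module}
2. bezel@(1, 1) [+y clear] — {bezel, module}
3. connector@(0, 1) [-x clear] — {bezel, connector, module}
4. daughtercard@(0, 0) — +y all obstructed ⇒ blocked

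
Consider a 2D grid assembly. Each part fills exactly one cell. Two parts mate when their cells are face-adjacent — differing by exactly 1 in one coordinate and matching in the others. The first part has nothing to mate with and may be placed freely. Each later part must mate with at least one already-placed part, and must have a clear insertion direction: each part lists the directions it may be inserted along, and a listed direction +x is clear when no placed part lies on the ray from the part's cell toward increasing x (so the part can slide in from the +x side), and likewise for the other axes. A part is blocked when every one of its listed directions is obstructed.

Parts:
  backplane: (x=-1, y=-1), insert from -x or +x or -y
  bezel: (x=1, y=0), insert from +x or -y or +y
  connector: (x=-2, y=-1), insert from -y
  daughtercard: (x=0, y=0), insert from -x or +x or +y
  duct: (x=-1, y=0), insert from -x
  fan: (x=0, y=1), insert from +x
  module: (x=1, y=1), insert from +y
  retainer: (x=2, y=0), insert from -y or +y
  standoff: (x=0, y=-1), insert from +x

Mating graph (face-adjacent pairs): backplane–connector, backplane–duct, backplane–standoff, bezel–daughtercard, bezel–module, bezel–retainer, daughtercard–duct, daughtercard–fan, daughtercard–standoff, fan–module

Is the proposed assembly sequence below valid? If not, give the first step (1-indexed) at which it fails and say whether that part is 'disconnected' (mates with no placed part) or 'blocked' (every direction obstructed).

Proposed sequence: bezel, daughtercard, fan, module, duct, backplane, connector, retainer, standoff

1. bezel@(1, 0) [+x clear] — {bezel}
2. daughtercard@(0, 0) [-x clear] — {bezel, daughtercard}
3. fan@(0, 1) [+x clear] — {bezel, daughtercard, fan}
4. module@(1, 1) [+y clear] — {bezel, daughtercard, fan, module}
5. duct@(-1, 0) [-x clear] — {bezel, daughtercard, duct, fan, module}
6. backplane@(-1, -1) [-x clear] — {backplane, bezel, daughtercard, duct, fan, module}
7. connector@(-2, -1) [-y clear] — {backplane, bezel, connector, daughtercard, duct, fan, module}
8. retainer@(2, 0) [-y clear] — {backplane, bezel, connector, daughtercard, duct, fan, module, retainer}
9. standoff@(0, -1) [+x clear] — {backplane, bezel, connector, daughtercard, duct, fan, module, retainer, standoff}

Valid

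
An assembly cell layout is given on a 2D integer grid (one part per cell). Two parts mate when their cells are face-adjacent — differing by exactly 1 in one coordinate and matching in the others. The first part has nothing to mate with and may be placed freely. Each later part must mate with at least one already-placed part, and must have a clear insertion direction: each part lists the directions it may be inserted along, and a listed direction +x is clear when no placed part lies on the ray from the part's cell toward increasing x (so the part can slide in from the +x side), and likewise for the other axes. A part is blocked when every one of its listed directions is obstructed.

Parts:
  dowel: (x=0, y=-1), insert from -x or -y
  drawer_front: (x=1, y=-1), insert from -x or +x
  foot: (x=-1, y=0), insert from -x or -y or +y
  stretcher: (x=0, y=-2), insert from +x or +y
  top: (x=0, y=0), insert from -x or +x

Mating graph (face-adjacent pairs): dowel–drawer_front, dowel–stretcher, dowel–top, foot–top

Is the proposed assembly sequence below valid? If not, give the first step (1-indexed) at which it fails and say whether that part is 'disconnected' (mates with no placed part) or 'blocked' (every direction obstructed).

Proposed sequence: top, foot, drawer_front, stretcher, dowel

Invalid at step 3 (disconnected)

1. top@(0, 0) [-x clear] — {top}
2. foot@(-1, 0) [-x clear] — {foot, top}
3. drawer_front@(1, -1) — no placed neighbour ⇒ disconnected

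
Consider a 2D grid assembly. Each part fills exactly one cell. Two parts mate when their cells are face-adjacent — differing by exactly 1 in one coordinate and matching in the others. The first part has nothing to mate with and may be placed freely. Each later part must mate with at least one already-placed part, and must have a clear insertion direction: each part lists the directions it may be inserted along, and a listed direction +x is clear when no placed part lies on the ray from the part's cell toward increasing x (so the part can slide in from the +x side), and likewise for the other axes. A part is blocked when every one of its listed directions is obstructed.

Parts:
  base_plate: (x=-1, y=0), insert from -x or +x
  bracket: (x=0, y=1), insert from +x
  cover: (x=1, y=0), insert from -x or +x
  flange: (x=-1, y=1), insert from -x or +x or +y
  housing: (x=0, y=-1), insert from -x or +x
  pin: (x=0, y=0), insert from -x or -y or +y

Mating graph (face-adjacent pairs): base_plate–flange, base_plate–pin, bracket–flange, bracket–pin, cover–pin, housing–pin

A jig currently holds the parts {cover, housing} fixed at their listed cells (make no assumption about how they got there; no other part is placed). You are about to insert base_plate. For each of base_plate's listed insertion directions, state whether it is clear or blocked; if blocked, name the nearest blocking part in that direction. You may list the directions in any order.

-x: ray from base_plate(-1, 0) has no placed part ⇒ clear
+x: nearest on ray is cover@(1, 0) ⇒ blocked

+x: blocked by cover; -x: clear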